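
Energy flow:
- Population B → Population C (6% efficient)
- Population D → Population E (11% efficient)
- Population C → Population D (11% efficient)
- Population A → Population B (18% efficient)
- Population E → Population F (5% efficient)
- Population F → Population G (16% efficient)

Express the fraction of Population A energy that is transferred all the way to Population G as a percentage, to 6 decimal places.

0.000105%

Product of link efficiencies: 0.18 × 0.06 × 0.11 × 0.11 × 0.05 × 0.16 = 0.00000104544
As a percentage: 0.00000104544 × 100 = 0.000105%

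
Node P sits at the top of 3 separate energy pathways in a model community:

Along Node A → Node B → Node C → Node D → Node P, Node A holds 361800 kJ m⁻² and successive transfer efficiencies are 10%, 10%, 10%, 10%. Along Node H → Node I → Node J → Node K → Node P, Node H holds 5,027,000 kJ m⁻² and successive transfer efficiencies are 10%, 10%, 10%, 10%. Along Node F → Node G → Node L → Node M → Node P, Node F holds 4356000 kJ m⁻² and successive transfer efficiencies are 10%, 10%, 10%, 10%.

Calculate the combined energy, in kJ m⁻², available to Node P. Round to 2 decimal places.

974.48 kJ m⁻²

Via Node A: 361800 × 0.1 × 0.1 × 0.1 × 0.1 = 36.18 kJ m⁻²
Via Node H: 5027000 × 0.1 × 0.1 × 0.1 × 0.1 = 502.7 kJ m⁻²
Via Node F: 4356000 × 0.1 × 0.1 × 0.1 × 0.1 = 435.6 kJ m⁻²
Total at Node P: 36.18 + 502.7 + 435.6 = 974.48 kJ m⁻²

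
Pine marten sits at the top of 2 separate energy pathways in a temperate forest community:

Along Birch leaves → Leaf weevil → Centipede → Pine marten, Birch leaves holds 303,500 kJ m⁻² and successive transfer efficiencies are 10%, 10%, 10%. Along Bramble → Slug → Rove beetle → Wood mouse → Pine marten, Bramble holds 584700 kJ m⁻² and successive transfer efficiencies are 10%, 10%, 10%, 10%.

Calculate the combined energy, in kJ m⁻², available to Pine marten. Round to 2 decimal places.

361.97 kJ m⁻²

Via Birch leaves: 303500 × 0.1 × 0.1 × 0.1 = 303.5 kJ m⁻²
Via Bramble: 584700 × 0.1 × 0.1 × 0.1 × 0.1 = 58.47 kJ m⁻²
Total at Pine marten: 303.5 + 58.47 = 361.97 kJ m⁻²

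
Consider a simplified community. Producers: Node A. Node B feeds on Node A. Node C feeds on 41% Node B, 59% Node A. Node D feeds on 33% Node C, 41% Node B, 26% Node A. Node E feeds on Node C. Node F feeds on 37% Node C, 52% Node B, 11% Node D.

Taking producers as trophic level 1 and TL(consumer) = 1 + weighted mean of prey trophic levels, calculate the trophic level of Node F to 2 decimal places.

3.25

Node B: 1 + 1 = 2
Node C: 1 + (0.41×2 + 0.59×1) = 2.41
Node D: 1 + (0.33×2.41 + 0.41×2 + 0.26×1) = 2.8753
Node E: 1 + 2.41 = 3.41
Node F: 1 + (0.37×2.41 + 0.52×2 + 0.11×2.8753) = 3.247983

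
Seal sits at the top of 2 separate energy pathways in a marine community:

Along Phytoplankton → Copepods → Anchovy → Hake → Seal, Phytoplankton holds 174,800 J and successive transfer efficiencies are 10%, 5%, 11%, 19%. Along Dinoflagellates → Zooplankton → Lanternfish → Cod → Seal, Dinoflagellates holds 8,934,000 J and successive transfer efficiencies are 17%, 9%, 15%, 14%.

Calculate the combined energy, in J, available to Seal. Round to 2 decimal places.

Via Phytoplankton: 174800 × 0.1 × 0.05 × 0.11 × 0.19 = 18.2666 J
Via Dinoflagellates: 8934000 × 0.17 × 0.09 × 0.15 × 0.14 = 2870.4942 J
Total at Seal: 18.2666 + 2870.4942 = 2888.7608 J

2888.76 J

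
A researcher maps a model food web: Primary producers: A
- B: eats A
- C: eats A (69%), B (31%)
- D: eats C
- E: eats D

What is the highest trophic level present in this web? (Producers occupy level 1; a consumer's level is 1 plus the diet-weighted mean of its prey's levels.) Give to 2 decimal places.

4.31

B: 1 + 1 = 2
C: 1 + (0.69×1 + 0.31×2) = 2.31
D: 1 + 2.31 = 3.31
E: 1 + 3.31 = 4.31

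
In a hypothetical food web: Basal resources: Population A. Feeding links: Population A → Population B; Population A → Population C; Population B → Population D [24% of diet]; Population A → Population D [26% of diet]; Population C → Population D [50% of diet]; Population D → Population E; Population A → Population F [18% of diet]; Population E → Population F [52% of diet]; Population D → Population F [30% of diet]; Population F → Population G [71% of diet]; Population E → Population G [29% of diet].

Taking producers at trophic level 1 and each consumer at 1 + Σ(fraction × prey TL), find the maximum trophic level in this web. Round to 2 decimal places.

Population B: 1 + 1 = 2
Population C: 1 + 1 = 2
Population D: 1 + (0.24×2 + 0.26×1 + 0.5×2) = 2.74
Population E: 1 + 2.74 = 3.74
Population F: 1 + (0.18×1 + 0.52×3.74 + 0.3×2.74) = 3.9468
Population G: 1 + (0.71×3.9468 + 0.29×3.74) = 4.886828

4.89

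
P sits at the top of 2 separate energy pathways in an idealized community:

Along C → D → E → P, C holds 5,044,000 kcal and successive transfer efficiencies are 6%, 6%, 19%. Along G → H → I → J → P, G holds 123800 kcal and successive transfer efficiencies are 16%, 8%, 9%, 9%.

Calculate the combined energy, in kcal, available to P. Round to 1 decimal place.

Via C: 5044000 × 0.06 × 0.06 × 0.19 = 3450.096 kcal
Via G: 123800 × 0.16 × 0.08 × 0.09 × 0.09 = 12.835584 kcal
Total at P: 3450.096 + 12.835584 = 3462.931584 kcal

3462.9 kcal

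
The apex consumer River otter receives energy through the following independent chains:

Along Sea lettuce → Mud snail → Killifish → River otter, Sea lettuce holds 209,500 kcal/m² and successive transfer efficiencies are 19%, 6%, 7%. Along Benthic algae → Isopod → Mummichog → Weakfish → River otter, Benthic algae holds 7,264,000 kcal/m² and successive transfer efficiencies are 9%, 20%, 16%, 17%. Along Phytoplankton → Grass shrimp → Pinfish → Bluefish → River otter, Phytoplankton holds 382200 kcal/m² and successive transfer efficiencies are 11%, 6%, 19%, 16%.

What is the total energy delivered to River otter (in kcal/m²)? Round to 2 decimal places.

3800.32 kcal/m²

Via Sea lettuce: 209500 × 0.19 × 0.06 × 0.07 = 167.181 kcal/m²
Via Benthic algae: 7264000 × 0.09 × 0.2 × 0.16 × 0.17 = 3556.4544 kcal/m²
Via Phytoplankton: 382200 × 0.11 × 0.06 × 0.19 × 0.16 = 76.684608 kcal/m²
Total at River otter: 167.181 + 3556.4544 + 76.684608 = 3800.320008 kcal/m²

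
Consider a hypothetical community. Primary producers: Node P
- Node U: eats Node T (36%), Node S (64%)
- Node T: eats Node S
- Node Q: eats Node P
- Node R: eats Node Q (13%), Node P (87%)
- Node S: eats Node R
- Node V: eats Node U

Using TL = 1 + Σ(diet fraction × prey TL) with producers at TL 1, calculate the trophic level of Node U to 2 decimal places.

Node Q: 1 + 1 = 2
Node R: 1 + (0.13×2 + 0.87×1) = 2.13
Node S: 1 + 2.13 = 3.13
Node T: 1 + 3.13 = 4.13
Node U: 1 + (0.36×4.13 + 0.64×3.13) = 4.49
Node V: 1 + 4.49 = 5.49

4.49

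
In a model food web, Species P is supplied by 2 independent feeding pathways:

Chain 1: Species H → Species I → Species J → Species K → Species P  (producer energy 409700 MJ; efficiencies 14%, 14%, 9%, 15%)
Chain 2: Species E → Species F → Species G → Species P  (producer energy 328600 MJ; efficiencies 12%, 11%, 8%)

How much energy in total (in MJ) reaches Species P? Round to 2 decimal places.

455.41 MJ

Chain 1: 409700 × 0.14 × 0.14 × 0.09 × 0.15 = 108.40662 MJ
Chain 2: 328600 × 0.12 × 0.11 × 0.08 = 347.0016 MJ
Total at Species P: 108.40662 + 347.0016 = 455.40822 MJ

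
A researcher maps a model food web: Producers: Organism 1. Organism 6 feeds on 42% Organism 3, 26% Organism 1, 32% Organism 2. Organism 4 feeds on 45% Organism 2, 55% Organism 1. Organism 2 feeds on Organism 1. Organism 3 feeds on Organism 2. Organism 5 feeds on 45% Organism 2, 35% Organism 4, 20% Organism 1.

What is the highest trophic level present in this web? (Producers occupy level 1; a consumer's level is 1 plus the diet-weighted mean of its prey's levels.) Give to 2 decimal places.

3.16

Organism 2: 1 + 1 = 2
Organism 3: 1 + 2 = 3
Organism 4: 1 + (0.45×2 + 0.55×1) = 2.45
Organism 5: 1 + (0.45×2 + 0.35×2.45 + 0.2×1) = 2.9575
Organism 6: 1 + (0.42×3 + 0.26×1 + 0.32×2) = 3.16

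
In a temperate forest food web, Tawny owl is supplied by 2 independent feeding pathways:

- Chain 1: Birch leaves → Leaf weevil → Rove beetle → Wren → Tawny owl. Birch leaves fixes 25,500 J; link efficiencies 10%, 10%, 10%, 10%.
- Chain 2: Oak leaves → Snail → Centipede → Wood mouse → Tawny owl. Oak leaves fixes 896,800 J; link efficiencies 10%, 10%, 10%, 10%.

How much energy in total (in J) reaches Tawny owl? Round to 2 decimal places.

92.23 J

Chain 1: 25500 × 0.1 × 0.1 × 0.1 × 0.1 = 2.55 J
Chain 2: 896800 × 0.1 × 0.1 × 0.1 × 0.1 = 89.68 J
Total at Tawny owl: 2.55 + 89.68 = 92.23 J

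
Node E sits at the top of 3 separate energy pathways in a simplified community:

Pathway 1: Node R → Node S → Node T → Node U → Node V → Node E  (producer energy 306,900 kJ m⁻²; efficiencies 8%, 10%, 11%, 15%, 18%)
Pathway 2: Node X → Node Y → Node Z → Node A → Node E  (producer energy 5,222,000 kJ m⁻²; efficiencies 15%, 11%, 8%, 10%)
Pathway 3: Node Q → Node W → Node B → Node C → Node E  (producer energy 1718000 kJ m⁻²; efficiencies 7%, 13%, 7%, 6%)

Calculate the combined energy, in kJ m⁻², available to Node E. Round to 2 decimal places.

Pathway 1: 306900 × 0.08 × 0.1 × 0.11 × 0.15 × 0.18 = 7.291944 kJ m⁻²
Pathway 2: 5222000 × 0.15 × 0.11 × 0.08 × 0.1 = 689.304 kJ m⁻²
Pathway 3: 1718000 × 0.07 × 0.13 × 0.07 × 0.06 = 65.66196 kJ m⁻²
Total at Node E: 7.291944 + 689.304 + 65.66196 = 762.257904 kJ m⁻²

762.26 kJ m⁻²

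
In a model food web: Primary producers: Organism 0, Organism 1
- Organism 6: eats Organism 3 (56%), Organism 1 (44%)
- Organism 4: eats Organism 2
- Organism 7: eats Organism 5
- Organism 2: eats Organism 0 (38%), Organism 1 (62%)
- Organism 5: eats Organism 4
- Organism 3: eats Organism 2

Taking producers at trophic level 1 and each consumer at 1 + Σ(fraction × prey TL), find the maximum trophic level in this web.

5

Organism 2: 1 + (0.38×1 + 0.62×1) = 2
Organism 3: 1 + 2 = 3
Organism 4: 1 + 2 = 3
Organism 5: 1 + 3 = 4
Organism 6: 1 + (0.56×3 + 0.44×1) = 3.12
Organism 7: 1 + 4 = 5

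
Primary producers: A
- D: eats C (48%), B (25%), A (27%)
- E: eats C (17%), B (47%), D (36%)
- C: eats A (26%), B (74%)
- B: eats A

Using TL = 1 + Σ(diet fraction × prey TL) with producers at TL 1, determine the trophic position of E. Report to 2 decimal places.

3.52

B: 1 + 1 = 2
C: 1 + (0.26×1 + 0.74×2) = 2.74
D: 1 + (0.48×2.74 + 0.25×2 + 0.27×1) = 3.0852
E: 1 + (0.17×2.74 + 0.47×2 + 0.36×3.0852) = 3.516472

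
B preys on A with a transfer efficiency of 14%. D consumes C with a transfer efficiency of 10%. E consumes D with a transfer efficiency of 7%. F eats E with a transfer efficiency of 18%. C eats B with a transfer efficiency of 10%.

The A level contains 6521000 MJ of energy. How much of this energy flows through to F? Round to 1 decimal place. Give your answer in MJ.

B: 6521000 × 0.14 = 912940 MJ
C: 912940 × 0.1 = 91294 MJ
D: 91294 × 0.1 = 9129.4 MJ
E: 9129.4 × 0.07 = 639.058 MJ
F: 639.058 × 0.18 = 115.03044 MJ

115.0 MJ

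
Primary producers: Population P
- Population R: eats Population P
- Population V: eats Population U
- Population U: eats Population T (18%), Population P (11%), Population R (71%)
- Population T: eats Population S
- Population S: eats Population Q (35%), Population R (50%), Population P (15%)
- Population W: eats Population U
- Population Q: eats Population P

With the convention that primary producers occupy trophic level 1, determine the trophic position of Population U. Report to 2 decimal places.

3.22

Population Q: 1 + 1 = 2
Population R: 1 + 1 = 2
Population S: 1 + (0.35×2 + 0.5×2 + 0.15×1) = 2.85
Population T: 1 + 2.85 = 3.85
Population U: 1 + (0.18×3.85 + 0.11×1 + 0.71×2) = 3.223
Population V: 1 + 3.223 = 4.223
Population W: 1 + 3.223 = 4.223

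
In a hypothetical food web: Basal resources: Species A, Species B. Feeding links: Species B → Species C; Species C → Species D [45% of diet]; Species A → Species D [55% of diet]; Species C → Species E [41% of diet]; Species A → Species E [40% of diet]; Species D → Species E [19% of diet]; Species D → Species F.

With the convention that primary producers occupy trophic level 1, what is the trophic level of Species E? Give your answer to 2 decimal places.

Species C: 1 + 1 = 2
Species D: 1 + (0.45×2 + 0.55×1) = 2.45
Species E: 1 + (0.41×2 + 0.4×1 + 0.19×2.45) = 2.6855
Species F: 1 + 2.45 = 3.45

2.69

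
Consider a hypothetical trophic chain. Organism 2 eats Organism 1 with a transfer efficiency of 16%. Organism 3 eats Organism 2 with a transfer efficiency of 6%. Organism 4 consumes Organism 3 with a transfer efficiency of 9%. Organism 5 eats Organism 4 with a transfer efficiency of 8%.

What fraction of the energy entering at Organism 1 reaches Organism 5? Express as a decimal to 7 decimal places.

0.0000691

Product of link efficiencies: 0.16 × 0.06 × 0.09 × 0.08 = 0.00006912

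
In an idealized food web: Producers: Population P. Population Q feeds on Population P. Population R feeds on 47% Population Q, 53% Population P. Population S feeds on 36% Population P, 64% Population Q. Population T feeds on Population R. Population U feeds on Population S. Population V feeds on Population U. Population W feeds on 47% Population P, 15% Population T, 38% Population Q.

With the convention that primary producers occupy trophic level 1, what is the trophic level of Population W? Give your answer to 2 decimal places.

Population Q: 1 + 1 = 2
Population R: 1 + (0.47×2 + 0.53×1) = 2.47
Population S: 1 + (0.36×1 + 0.64×2) = 2.64
Population T: 1 + 2.47 = 3.47
Population U: 1 + 2.64 = 3.64
Population V: 1 + 3.64 = 4.64
Population W: 1 + (0.47×1 + 0.15×3.47 + 0.38×2) = 2.7505

2.75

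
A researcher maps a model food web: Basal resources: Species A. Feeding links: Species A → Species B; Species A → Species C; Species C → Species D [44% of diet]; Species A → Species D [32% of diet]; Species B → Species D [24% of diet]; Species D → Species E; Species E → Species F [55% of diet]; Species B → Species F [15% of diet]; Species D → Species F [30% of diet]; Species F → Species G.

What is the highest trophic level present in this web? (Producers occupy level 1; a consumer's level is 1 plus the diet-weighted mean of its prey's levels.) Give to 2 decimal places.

Species B: 1 + 1 = 2
Species C: 1 + 1 = 2
Species D: 1 + (0.44×2 + 0.32×1 + 0.24×2) = 2.68
Species E: 1 + 2.68 = 3.68
Species F: 1 + (0.55×3.68 + 0.15×2 + 0.3×2.68) = 4.128
Species G: 1 + 4.128 = 5.128

5.13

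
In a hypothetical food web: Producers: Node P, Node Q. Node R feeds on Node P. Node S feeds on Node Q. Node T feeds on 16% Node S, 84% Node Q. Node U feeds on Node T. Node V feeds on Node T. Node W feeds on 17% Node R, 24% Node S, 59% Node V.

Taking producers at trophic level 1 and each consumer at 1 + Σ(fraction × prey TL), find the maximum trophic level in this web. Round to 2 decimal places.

3.68

Node R: 1 + 1 = 2
Node S: 1 + 1 = 2
Node T: 1 + (0.16×2 + 0.84×1) = 2.16
Node U: 1 + 2.16 = 3.16
Node V: 1 + 2.16 = 3.16
Node W: 1 + (0.17×2 + 0.24×2 + 0.59×3.16) = 3.6844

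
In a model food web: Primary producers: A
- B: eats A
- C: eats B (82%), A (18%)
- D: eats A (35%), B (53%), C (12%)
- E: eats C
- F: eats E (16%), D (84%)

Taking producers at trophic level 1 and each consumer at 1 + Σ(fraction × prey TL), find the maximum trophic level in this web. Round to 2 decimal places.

B: 1 + 1 = 2
C: 1 + (0.82×2 + 0.18×1) = 2.82
D: 1 + (0.35×1 + 0.53×2 + 0.12×2.82) = 2.7484
E: 1 + 2.82 = 3.82
F: 1 + (0.16×3.82 + 0.84×2.7484) = 3.919856

3.92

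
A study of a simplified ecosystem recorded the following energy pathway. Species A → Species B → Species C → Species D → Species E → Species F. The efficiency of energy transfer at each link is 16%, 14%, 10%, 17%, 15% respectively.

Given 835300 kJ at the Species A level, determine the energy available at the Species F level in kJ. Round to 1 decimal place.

Species B: 835300 × 0.16 = 133648 kJ
Species C: 133648 × 0.14 = 18710.72 kJ
Species D: 18710.72 × 0.1 = 1871.072 kJ
Species E: 1871.072 × 0.17 = 318.08224 kJ
Species F: 318.08224 × 0.15 = 47.712336 kJ

47.7 kJ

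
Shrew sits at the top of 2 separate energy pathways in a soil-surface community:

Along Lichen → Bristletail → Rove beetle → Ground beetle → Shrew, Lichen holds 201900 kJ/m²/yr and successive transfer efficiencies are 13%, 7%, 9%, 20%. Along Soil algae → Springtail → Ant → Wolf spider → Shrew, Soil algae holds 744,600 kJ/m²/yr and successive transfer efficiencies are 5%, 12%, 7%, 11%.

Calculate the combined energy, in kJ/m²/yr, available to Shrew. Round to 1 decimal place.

67.5 kJ/m²/yr

Via Lichen: 201900 × 0.13 × 0.07 × 0.09 × 0.2 = 33.07122 kJ/m²/yr
Via Soil algae: 744600 × 0.05 × 0.12 × 0.07 × 0.11 = 34.40052 kJ/m²/yr
Total at Shrew: 33.07122 + 34.40052 = 67.47174 kJ/m²/yr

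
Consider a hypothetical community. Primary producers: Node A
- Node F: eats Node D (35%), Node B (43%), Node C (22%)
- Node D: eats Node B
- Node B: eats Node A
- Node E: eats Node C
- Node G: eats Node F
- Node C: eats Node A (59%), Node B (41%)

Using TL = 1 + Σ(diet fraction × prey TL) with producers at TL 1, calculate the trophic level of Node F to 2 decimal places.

3.44

Node B: 1 + 1 = 2
Node C: 1 + (0.59×1 + 0.41×2) = 2.41
Node D: 1 + 2 = 3
Node E: 1 + 2.41 = 3.41
Node F: 1 + (0.35×3 + 0.43×2 + 0.22×2.41) = 3.4402
Node G: 1 + 3.4402 = 4.4402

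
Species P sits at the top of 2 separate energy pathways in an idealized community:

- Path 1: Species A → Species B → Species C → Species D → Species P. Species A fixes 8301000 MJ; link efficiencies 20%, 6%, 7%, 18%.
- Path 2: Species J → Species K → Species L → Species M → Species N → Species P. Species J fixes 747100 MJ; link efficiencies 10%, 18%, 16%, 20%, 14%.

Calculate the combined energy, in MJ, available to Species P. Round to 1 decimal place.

Path 1: 8301000 × 0.2 × 0.06 × 0.07 × 0.18 = 1255.1112 MJ
Path 2: 747100 × 0.1 × 0.18 × 0.16 × 0.2 × 0.14 = 60.246144 MJ
Total at Species P: 1255.1112 + 60.246144 = 1315.357344 MJ

1315.4 MJ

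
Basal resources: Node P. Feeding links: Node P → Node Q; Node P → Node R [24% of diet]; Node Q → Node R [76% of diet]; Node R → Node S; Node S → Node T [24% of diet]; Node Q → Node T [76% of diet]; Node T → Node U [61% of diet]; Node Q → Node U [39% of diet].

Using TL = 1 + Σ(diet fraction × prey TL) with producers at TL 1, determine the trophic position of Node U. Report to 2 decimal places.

3.87

Node Q: 1 + 1 = 2
Node R: 1 + (0.24×1 + 0.76×2) = 2.76
Node S: 1 + 2.76 = 3.76
Node T: 1 + (0.24×3.76 + 0.76×2) = 3.4224
Node U: 1 + (0.61×3.4224 + 0.39×2) = 3.867664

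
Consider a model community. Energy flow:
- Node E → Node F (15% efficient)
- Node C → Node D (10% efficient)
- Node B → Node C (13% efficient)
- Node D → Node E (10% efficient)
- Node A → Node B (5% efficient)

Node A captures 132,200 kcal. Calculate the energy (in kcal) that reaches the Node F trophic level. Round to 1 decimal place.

Node B: 132200 × 0.05 = 6610 kcal
Node C: 6610 × 0.13 = 859.3 kcal
Node D: 859.3 × 0.1 = 85.93 kcal
Node E: 85.93 × 0.1 = 8.593 kcal
Node F: 8.593 × 0.15 = 1.28895 kcal

1.3 kcal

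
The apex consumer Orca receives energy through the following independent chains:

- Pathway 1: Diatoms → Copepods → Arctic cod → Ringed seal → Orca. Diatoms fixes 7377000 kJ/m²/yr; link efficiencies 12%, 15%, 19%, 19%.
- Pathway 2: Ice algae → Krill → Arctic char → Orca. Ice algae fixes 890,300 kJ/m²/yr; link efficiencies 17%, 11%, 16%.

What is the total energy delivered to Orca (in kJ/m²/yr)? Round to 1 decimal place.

7457.4 kJ/m²/yr

Pathway 1: 7377000 × 0.12 × 0.15 × 0.19 × 0.19 = 4793.5746 kJ/m²/yr
Pathway 2: 890300 × 0.17 × 0.11 × 0.16 = 2663.7776 kJ/m²/yr
Total at Orca: 4793.5746 + 2663.7776 = 7457.3522 kJ/m²/yr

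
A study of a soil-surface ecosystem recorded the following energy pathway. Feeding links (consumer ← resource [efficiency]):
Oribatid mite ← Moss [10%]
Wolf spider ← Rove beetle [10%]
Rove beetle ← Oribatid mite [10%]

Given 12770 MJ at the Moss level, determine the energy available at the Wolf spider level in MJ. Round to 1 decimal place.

Oribatid mite: 12770 × 0.1 = 1277 MJ
Rove beetle: 1277 × 0.1 = 127.7 MJ
Wolf spider: 127.7 × 0.1 = 12.77 MJ

12.8 MJ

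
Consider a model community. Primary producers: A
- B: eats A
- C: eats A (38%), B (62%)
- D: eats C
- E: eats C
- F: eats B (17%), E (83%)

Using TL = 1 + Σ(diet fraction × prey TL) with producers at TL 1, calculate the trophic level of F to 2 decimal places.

4.34

B: 1 + 1 = 2
C: 1 + (0.38×1 + 0.62×2) = 2.62
D: 1 + 2.62 = 3.62
E: 1 + 2.62 = 3.62
F: 1 + (0.17×2 + 0.83×3.62) = 4.3446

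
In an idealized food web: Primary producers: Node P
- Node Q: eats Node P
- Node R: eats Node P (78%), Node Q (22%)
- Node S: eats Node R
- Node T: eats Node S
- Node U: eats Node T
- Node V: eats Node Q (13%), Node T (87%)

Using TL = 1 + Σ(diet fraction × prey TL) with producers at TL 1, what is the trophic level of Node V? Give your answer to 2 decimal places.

4.93

Node Q: 1 + 1 = 2
Node R: 1 + (0.78×1 + 0.22×2) = 2.22
Node S: 1 + 2.22 = 3.22
Node T: 1 + 3.22 = 4.22
Node U: 1 + 4.22 = 5.22
Node V: 1 + (0.13×2 + 0.87×4.22) = 4.9314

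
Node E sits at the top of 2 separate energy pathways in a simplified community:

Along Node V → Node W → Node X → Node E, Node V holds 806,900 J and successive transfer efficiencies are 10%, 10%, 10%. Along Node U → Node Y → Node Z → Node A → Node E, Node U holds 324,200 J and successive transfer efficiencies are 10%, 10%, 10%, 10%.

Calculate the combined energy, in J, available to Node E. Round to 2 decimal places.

Via Node V: 806900 × 0.1 × 0.1 × 0.1 = 806.9 J
Via Node U: 324200 × 0.1 × 0.1 × 0.1 × 0.1 = 32.42 J
Total at Node E: 806.9 + 32.42 = 839.32 J

839.32 J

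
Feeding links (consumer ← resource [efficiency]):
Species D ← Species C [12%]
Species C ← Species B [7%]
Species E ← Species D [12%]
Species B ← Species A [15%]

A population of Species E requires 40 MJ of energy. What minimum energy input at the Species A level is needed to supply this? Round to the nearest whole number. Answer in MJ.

264550 MJ

Cumulative transfer efficiency: 0.15 × 0.07 × 0.12 × 0.12 = 0.0001512
Species A energy = 40 / 0.0001512 = 264550 MJ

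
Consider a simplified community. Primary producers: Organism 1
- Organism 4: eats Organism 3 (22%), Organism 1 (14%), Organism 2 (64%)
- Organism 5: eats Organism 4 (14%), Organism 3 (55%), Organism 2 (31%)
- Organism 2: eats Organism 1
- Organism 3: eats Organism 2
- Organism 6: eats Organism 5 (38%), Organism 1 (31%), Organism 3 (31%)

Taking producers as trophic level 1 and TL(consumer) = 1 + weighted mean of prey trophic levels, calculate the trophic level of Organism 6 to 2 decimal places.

3.65

Organism 2: 1 + 1 = 2
Organism 3: 1 + 2 = 3
Organism 4: 1 + (0.22×3 + 0.14×1 + 0.64×2) = 3.08
Organism 5: 1 + (0.14×3.08 + 0.55×3 + 0.31×2) = 3.7012
Organism 6: 1 + (0.38×3.7012 + 0.31×1 + 0.31×3) = 3.646456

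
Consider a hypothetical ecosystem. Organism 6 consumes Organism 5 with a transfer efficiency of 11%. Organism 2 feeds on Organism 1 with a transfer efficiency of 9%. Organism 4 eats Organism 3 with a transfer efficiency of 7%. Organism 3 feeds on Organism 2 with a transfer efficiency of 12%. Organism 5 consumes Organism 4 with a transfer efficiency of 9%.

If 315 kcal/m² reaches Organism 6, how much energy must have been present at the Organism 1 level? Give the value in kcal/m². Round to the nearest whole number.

Cumulative transfer efficiency: 0.09 × 0.12 × 0.07 × 0.09 × 0.11 = 0.0000074844
Organism 1 energy = 315 / 0.0000074844 = 42087542 kcal/m²

42087542 kcal/m²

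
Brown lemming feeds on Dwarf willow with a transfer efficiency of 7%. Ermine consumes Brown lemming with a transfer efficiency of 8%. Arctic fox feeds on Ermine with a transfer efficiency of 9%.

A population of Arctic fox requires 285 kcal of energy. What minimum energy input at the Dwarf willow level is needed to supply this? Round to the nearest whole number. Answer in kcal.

565476 kcal

Cumulative transfer efficiency: 0.07 × 0.08 × 0.09 = 0.000504
Dwarf willow energy = 285 / 0.000504 = 565476 kcal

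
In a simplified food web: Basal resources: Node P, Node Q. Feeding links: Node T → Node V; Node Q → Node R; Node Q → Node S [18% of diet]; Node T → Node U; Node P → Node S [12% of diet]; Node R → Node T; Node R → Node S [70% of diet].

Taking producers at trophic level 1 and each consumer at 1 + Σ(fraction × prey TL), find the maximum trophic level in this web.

4

Node R: 1 + 1 = 2
Node S: 1 + (0.18×1 + 0.12×1 + 0.7×2) = 2.7
Node T: 1 + 2 = 3
Node U: 1 + 3 = 4
Node V: 1 + 3 = 4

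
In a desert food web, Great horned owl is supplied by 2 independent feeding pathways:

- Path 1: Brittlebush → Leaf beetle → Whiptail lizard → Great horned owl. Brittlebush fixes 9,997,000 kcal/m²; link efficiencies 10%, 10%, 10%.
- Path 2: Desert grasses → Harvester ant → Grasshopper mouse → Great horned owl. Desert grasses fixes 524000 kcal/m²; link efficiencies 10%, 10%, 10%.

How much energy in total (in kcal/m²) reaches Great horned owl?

10521 kcal/m²

Path 1: 9997000 × 0.1 × 0.1 × 0.1 = 9997 kcal/m²
Path 2: 524000 × 0.1 × 0.1 × 0.1 = 524 kcal/m²
Total at Great horned owl: 9997 + 524 = 10521 kcal/m²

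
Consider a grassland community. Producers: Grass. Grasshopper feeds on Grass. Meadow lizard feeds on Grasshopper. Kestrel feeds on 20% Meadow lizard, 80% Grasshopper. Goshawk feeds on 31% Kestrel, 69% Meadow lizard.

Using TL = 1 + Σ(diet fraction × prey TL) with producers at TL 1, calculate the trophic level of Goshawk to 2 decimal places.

Grasshopper: 1 + 1 = 2
Meadow lizard: 1 + 2 = 3
Kestrel: 1 + (0.2×3 + 0.8×2) = 3.2
Goshawk: 1 + (0.31×3.2 + 0.69×3) = 4.062

4.06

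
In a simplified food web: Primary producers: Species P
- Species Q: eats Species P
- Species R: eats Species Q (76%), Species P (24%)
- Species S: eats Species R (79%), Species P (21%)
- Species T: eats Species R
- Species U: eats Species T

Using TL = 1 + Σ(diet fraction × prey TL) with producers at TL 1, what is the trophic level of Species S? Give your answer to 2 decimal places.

Species Q: 1 + 1 = 2
Species R: 1 + (0.76×2 + 0.24×1) = 2.76
Species S: 1 + (0.79×2.76 + 0.21×1) = 3.3904
Species T: 1 + 2.76 = 3.76
Species U: 1 + 3.76 = 4.76

3.39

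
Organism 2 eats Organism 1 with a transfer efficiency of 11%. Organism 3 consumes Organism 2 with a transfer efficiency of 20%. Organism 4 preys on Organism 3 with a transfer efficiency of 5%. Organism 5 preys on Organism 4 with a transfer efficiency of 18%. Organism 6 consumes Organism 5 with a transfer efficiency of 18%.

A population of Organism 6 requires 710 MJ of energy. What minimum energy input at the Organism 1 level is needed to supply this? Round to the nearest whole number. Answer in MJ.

19921437 MJ

Cumulative transfer efficiency: 0.11 × 0.2 × 0.05 × 0.18 × 0.18 = 0.00003564
Organism 1 energy = 710 / 0.00003564 = 19921437 MJ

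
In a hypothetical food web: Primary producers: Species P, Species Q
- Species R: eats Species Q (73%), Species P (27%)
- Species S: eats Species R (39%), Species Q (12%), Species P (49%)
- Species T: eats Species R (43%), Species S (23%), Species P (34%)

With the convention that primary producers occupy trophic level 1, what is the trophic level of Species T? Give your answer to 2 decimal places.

Species R: 1 + (0.73×1 + 0.27×1) = 2
Species S: 1 + (0.39×2 + 0.12×1 + 0.49×1) = 2.39
Species T: 1 + (0.43×2 + 0.23×2.39 + 0.34×1) = 2.7497

2.75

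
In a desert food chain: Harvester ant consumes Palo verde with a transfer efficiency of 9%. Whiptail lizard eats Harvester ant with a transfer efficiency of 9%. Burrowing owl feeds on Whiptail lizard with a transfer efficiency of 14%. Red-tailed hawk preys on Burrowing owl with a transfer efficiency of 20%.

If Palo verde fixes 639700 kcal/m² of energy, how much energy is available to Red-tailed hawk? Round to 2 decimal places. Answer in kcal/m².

145.08 kcal/m²

Harvester ant: 639700 × 0.09 = 57573 kcal/m²
Whiptail lizard: 57573 × 0.09 = 5181.57 kcal/m²
Burrowing owl: 5181.57 × 0.14 = 725.4198 kcal/m²
Red-tailed hawk: 725.4198 × 0.2 = 145.08396 kcal/m²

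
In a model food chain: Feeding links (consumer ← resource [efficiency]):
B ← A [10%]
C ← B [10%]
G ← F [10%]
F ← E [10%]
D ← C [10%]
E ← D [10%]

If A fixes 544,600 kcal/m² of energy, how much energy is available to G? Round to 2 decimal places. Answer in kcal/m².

0.54 kcal/m²

B: 544600 × 0.1 = 54460 kcal/m²
C: 54460 × 0.1 = 5446 kcal/m²
D: 5446 × 0.1 = 544.6 kcal/m²
E: 544.6 × 0.1 = 54.46 kcal/m²
F: 54.46 × 0.1 = 5.446 kcal/m²
G: 5.446 × 0.1 = 0.5446 kcal/m²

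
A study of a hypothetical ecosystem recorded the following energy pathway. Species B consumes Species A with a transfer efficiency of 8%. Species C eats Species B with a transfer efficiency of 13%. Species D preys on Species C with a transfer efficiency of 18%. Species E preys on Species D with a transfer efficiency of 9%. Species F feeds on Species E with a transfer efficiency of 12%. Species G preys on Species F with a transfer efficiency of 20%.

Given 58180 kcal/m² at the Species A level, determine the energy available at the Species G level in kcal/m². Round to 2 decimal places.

Species B: 58180 × 0.08 = 4654.4 kcal/m²
Species C: 4654.4 × 0.13 = 605.072 kcal/m²
Species D: 605.072 × 0.18 = 108.91296 kcal/m²
Species E: 108.91296 × 0.09 = 9.8021664 kcal/m²
Species F: 9.8021664 × 0.12 = 1.176259968 kcal/m²
Species G: 1.176259968 × 0.2 = 0.2352519936 kcal/m²

0.24 kcal/m²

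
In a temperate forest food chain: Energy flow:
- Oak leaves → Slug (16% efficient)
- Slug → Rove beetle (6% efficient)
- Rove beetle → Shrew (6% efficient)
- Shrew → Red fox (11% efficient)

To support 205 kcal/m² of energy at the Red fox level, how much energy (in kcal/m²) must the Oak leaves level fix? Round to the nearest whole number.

Cumulative transfer efficiency: 0.16 × 0.06 × 0.06 × 0.11 = 0.00006336
Oak leaves energy = 205 / 0.00006336 = 3235480 kcal/m²

3235480 kcal/m²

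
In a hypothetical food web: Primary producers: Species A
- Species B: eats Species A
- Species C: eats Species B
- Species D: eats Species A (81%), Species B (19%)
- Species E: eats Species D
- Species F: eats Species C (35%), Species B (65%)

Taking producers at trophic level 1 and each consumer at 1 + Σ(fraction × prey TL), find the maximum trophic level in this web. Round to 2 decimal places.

Species B: 1 + 1 = 2
Species C: 1 + 2 = 3
Species D: 1 + (0.81×1 + 0.19×2) = 2.19
Species E: 1 + 2.19 = 3.19
Species F: 1 + (0.35×3 + 0.65×2) = 3.35

3.35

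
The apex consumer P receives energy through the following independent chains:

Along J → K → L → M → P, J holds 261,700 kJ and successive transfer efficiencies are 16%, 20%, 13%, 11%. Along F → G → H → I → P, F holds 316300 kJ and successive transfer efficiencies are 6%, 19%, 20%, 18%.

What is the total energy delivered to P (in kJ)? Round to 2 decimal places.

249.56 kJ

Via J: 261700 × 0.16 × 0.2 × 0.13 × 0.11 = 119.75392 kJ
Via F: 316300 × 0.06 × 0.19 × 0.2 × 0.18 = 129.80952 kJ
Total at P: 119.75392 + 129.80952 = 249.56344 kJ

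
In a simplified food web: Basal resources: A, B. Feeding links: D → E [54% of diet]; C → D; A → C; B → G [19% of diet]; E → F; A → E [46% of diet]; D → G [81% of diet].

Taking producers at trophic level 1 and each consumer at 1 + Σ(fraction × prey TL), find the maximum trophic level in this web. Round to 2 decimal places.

C: 1 + 1 = 2
D: 1 + 2 = 3
E: 1 + (0.54×3 + 0.46×1) = 3.08
F: 1 + 3.08 = 4.08
G: 1 + (0.19×1 + 0.81×3) = 3.62

4.08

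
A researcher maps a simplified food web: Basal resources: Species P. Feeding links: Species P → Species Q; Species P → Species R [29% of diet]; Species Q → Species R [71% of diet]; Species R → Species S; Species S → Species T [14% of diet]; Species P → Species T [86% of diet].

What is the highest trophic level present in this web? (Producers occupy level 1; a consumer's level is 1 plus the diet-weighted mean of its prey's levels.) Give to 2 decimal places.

3.71

Species Q: 1 + 1 = 2
Species R: 1 + (0.29×1 + 0.71×2) = 2.71
Species S: 1 + 2.71 = 3.71
Species T: 1 + (0.14×3.71 + 0.86×1) = 2.3794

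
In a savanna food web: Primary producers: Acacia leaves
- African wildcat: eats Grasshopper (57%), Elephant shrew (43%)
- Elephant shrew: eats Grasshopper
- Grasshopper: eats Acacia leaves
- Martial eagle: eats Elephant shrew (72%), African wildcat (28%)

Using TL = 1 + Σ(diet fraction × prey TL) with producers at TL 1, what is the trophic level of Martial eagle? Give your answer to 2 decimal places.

Grasshopper: 1 + 1 = 2
Elephant shrew: 1 + 2 = 3
African wildcat: 1 + (0.57×2 + 0.43×3) = 3.43
Martial eagle: 1 + (0.72×3 + 0.28×3.43) = 4.1204

4.12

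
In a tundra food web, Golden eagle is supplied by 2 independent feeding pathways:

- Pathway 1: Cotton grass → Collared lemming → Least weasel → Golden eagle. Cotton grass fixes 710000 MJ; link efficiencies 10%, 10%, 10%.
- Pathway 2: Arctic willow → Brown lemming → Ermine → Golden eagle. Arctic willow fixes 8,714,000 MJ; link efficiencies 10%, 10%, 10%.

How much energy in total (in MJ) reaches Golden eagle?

9424 MJ

Pathway 1: 710000 × 0.1 × 0.1 × 0.1 = 710 MJ
Pathway 2: 8714000 × 0.1 × 0.1 × 0.1 = 8714 MJ
Total at Golden eagle: 710 + 8714 = 9424 MJ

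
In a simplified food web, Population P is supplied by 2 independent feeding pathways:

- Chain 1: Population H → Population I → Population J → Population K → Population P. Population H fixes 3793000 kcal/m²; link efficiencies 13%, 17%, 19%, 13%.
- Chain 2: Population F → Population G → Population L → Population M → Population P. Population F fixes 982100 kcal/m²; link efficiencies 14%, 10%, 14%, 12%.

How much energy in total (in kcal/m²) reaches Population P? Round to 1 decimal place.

2301.5 kcal/m²

Chain 1: 3793000 × 0.13 × 0.17 × 0.19 × 0.13 = 2070.48491 kcal/m²
Chain 2: 982100 × 0.14 × 0.1 × 0.14 × 0.12 = 230.98992 kcal/m²
Total at Population P: 2070.48491 + 230.98992 = 2301.47483 kcal/m²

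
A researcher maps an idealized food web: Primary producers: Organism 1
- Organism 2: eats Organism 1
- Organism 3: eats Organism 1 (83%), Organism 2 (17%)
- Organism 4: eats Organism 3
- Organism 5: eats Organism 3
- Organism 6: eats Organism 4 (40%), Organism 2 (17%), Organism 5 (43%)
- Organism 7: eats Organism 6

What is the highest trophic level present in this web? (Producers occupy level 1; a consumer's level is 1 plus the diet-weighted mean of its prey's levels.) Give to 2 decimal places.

Organism 2: 1 + 1 = 2
Organism 3: 1 + (0.83×1 + 0.17×2) = 2.17
Organism 4: 1 + 2.17 = 3.17
Organism 5: 1 + 2.17 = 3.17
Organism 6: 1 + (0.4×3.17 + 0.17×2 + 0.43×3.17) = 3.9711
Organism 7: 1 + 3.9711 = 4.9711

4.97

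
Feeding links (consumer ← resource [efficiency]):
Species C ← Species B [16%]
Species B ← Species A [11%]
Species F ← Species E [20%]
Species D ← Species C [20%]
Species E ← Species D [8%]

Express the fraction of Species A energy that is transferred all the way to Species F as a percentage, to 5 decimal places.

Product of link efficiencies: 0.11 × 0.16 × 0.2 × 0.08 × 0.2 = 0.00005632
As a percentage: 0.00005632 × 100 = 0.00563%

0.00563%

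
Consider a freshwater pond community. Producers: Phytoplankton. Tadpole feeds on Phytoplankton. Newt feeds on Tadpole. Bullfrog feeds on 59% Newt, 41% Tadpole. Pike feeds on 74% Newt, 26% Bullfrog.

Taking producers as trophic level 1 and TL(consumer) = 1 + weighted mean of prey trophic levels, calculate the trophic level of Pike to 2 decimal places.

Tadpole: 1 + 1 = 2
Newt: 1 + 2 = 3
Bullfrog: 1 + (0.59×3 + 0.41×2) = 3.59
Pike: 1 + (0.74×3 + 0.26×3.59) = 4.1534

4.15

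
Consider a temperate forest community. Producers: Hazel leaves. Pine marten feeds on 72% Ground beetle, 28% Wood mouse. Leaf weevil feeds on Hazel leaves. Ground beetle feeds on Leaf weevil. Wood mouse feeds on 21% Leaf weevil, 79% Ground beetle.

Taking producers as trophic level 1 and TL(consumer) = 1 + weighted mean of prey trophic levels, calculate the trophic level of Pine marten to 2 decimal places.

4.22

Leaf weevil: 1 + 1 = 2
Ground beetle: 1 + 2 = 3
Wood mouse: 1 + (0.21×2 + 0.79×3) = 3.79
Pine marten: 1 + (0.72×3 + 0.28×3.79) = 4.2212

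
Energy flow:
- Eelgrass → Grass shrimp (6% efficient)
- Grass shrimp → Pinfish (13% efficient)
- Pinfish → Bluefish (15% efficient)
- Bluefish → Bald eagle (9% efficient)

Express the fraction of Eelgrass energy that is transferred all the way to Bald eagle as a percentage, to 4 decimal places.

Product of link efficiencies: 0.06 × 0.13 × 0.15 × 0.09 = 0.0001053
As a percentage: 0.0001053 × 100 = 0.0105%

0.0105%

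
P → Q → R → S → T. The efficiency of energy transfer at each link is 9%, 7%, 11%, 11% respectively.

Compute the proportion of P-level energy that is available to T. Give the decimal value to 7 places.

0.0000762

Product of link efficiencies: 0.09 × 0.07 × 0.11 × 0.11 = 0.00007623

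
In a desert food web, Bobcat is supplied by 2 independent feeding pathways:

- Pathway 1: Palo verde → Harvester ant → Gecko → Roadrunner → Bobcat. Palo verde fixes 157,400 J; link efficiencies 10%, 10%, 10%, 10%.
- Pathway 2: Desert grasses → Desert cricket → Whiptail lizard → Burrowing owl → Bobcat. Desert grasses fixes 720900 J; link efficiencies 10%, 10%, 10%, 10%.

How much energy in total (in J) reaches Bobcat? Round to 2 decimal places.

Pathway 1: 157400 × 0.1 × 0.1 × 0.1 × 0.1 = 15.74 J
Pathway 2: 720900 × 0.1 × 0.1 × 0.1 × 0.1 = 72.09 J
Total at Bobcat: 15.74 + 72.09 = 87.83 J

87.83 J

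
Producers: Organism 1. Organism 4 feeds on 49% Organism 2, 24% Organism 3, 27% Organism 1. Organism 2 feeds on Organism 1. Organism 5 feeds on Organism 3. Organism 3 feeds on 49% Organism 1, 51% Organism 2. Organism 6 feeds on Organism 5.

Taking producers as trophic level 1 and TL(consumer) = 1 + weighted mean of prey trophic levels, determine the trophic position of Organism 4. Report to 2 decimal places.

Organism 2: 1 + 1 = 2
Organism 3: 1 + (0.49×1 + 0.51×2) = 2.51
Organism 4: 1 + (0.49×2 + 0.24×2.51 + 0.27×1) = 2.8524
Organism 5: 1 + 2.51 = 3.51
Organism 6: 1 + 3.51 = 4.51

2.85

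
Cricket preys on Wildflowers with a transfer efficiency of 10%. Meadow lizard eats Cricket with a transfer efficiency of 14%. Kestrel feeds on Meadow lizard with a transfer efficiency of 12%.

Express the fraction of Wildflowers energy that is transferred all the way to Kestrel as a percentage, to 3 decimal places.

Product of link efficiencies: 0.1 × 0.14 × 0.12 = 0.00168
As a percentage: 0.00168 × 100 = 0.168%

0.168%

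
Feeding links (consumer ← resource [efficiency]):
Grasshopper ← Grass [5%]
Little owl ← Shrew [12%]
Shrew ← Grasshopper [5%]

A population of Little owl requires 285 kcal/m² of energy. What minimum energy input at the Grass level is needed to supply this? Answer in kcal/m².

Cumulative transfer efficiency: 0.05 × 0.05 × 0.12 = 0.0003
Grass energy = 285 / 0.0003 = 950000 kcal/m²

950000 kcal/m²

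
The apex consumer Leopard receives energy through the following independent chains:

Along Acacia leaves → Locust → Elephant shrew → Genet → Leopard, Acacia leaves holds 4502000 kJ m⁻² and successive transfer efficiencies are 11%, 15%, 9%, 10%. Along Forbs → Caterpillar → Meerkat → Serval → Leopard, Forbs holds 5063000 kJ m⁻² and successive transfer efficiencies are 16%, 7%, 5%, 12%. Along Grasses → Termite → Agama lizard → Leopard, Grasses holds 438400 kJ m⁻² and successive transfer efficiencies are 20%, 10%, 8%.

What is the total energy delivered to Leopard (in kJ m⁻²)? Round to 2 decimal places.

1710.22 kJ m⁻²

Via Acacia leaves: 4502000 × 0.11 × 0.15 × 0.09 × 0.1 = 668.547 kJ m⁻²
Via Forbs: 5063000 × 0.16 × 0.07 × 0.05 × 0.12 = 340.2336 kJ m⁻²
Via Grasses: 438400 × 0.2 × 0.1 × 0.08 = 701.44 kJ m⁻²
Total at Leopard: 668.547 + 340.2336 + 701.44 = 1710.2206 kJ m⁻²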